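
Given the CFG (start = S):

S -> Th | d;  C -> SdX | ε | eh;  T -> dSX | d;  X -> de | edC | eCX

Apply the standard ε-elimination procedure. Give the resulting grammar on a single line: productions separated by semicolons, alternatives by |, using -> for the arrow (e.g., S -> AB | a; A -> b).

Nullable set: {C}.
Drop C -> ε.
X -> eCX: C nullable, giving eCX | eX.
X -> edC: C nullable, giving ed | edC.
Unchanged (no nullable symbols): S -> Th; S -> d; C -> SdX; C -> eh; T -> d; T -> dSX; X -> de.

S -> d | Th; C -> eh | SdX; T -> d | dSX; X -> de | eX | ed | eCX | edC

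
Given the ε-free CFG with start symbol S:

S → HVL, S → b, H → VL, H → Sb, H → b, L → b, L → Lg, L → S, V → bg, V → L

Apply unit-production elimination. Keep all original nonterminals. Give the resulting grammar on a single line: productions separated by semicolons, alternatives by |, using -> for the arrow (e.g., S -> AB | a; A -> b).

Unit productions: L->S, V->L.
Unit pairs (A ⇒* B via units): (L,S), (V,L), (V,S).
S: inherits non-unit rules of {S} → HVL | b.
H: inherits non-unit rules of {H} → Sb | VL | b.
L: inherits non-unit rules of {L, S} → HVL | Lg | b.
V: inherits non-unit rules of {L, S, V} → HVL | Lg | b | bg.

S -> b | HVL; H -> b | Sb | VL; L -> b | Lg | HVL; V -> b | Lg | bg | HVL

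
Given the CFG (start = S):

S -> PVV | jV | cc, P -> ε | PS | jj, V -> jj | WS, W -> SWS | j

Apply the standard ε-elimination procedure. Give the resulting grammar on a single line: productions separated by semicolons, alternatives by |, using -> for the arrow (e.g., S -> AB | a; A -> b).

S -> VV | cc | jV | PVV; P -> S | PS | jj; V -> WS | jj; W -> j | SWS

Nullable set: {P}.
S -> PVV: P nullable, giving PVV | VV.
Drop P -> ε.
P -> PS: P nullable, giving PS | S.
Unchanged (no nullable symbols): S -> cc; S -> jV; P -> jj; V -> WS; V -> jj; W -> SWS; W -> j.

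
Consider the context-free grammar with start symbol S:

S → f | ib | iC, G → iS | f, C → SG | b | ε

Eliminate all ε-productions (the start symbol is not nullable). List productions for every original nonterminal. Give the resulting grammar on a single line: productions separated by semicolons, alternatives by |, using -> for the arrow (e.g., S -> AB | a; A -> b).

S -> f | i | iC | ib; C -> b | SG; G -> f | iS

Nullable set: {C}.
S -> iC: C nullable, giving i | iC.
Drop C -> ε.
Unchanged (no nullable symbols): S -> f; S -> ib; C -> SG; C -> b; G -> f; G -> iS.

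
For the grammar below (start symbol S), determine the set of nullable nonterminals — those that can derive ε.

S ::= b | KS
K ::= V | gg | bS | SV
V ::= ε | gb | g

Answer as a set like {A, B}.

Directly nullable (have an ε-rule): {V}.
K is nullable via K -> V (every symbol on the right is already known nullable).
Not nullable: S — each has a terminal in every rule's right-hand side or depends on a non-nullable symbol.

{K, V}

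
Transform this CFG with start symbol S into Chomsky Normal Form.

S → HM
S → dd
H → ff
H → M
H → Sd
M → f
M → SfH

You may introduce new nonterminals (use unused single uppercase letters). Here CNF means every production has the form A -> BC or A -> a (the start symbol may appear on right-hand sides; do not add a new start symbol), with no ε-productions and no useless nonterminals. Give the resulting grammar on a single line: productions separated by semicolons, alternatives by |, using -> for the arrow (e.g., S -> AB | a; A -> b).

No ε-productions.
After unit-elimination: S -> HM | dd; H -> f | Sd | ff | SfH; M -> f | SfH.
TERM: introduce A -> d, B -> f and substitute in every rule of length ≥2.
BIN: H -> SBH becomes H -> SC, C -> BH; M -> SBH becomes M -> SD, D -> BH.

S -> AA | HM; A -> d; B -> f; C -> BH; D -> BH; H -> f | BB | SA | SC; M -> f | SD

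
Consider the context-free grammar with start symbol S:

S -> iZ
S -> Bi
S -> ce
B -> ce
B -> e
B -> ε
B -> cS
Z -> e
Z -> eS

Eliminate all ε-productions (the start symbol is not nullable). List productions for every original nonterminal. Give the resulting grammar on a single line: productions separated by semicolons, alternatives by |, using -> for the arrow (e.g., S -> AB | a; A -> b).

S -> i | Bi | ce | iZ; B -> e | cS | ce; Z -> e | eS

Nullable set: {B}.
S -> Bi: B nullable, giving Bi | i.
Drop B -> ε.
Unchanged (no nullable symbols): S -> ce; S -> iZ; B -> cS; B -> ce; B -> e; Z -> e; Z -> eS.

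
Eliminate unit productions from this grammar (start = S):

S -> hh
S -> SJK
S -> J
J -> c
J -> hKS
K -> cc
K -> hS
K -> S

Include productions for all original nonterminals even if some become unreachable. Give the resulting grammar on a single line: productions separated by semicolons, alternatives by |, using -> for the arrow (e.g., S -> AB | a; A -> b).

S -> c | hh | SJK | hKS; J -> c | hKS; K -> c | cc | hS | hh | SJK | hKS

Unit productions: K->S, S->J.
Unit pairs (A ⇒* B via units): (K,J), (K,S), (S,J).
S: inherits non-unit rules of {J, S} → SJK | c | hKS | hh.
J: inherits non-unit rules of {J} → c | hKS.
K: inherits non-unit rules of {J, K, S} → SJK | c | cc | hKS | hS | hh.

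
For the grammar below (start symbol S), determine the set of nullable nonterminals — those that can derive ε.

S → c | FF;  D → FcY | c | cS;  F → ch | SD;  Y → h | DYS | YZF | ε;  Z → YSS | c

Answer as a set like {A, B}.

Directly nullable (have an ε-rule): {Y}.
Not nullable: D, F, S, Z — each has a terminal in every rule's right-hand side or depends on a non-nullable symbol.

{Y}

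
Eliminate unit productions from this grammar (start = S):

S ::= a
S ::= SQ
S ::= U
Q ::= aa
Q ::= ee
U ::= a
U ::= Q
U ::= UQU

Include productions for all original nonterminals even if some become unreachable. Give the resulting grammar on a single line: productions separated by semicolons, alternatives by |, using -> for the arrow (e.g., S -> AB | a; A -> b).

S -> a | SQ | aa | ee | UQU; Q -> aa | ee; U -> a | aa | ee | UQU

Unit productions: S->U, U->Q.
Unit pairs (A ⇒* B via units): (S,Q), (S,U), (U,Q).
S: inherits non-unit rules of {Q, S, U} → SQ | UQU | a | aa | ee.
Q: inherits non-unit rules of {Q} → aa | ee.
U: inherits non-unit rules of {Q, U} → UQU | a | aa | ee.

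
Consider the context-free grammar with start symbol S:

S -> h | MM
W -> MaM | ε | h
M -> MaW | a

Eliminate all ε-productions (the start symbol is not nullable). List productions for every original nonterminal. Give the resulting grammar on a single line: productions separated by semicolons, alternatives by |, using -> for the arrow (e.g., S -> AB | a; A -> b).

S -> h | MM; M -> a | Ma | MaW; W -> h | MaM

Nullable set: {W}.
M -> MaW: W nullable, giving Ma | MaW.
Drop W -> ε.
Unchanged (no nullable symbols): S -> MM; S -> h; M -> a; W -> MaM; W -> h.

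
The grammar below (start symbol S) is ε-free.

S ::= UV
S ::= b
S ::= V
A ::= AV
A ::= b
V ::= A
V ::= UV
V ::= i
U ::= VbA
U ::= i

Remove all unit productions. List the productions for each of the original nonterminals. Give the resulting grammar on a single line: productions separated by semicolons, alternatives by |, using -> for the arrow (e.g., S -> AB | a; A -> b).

Unit productions: S->V, V->A.
Unit pairs (A ⇒* B via units): (S,A), (S,V), (V,A).
S: inherits non-unit rules of {A, S, V} → AV | UV | b | i.
A: inherits non-unit rules of {A} → AV | b.
U: inherits non-unit rules of {U} → VbA | i.
V: inherits non-unit rules of {A, V} → AV | UV | b | i.

S -> b | i | AV | UV; A -> b | AV; U -> i | VbA; V -> b | i | AV | UV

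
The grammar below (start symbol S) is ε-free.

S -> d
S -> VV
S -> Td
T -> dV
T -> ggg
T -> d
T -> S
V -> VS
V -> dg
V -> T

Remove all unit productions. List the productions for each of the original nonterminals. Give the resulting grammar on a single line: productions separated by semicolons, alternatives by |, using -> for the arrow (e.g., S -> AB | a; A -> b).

Unit productions: T->S, V->T.
Unit pairs (A ⇒* B via units): (T,S), (V,S), (V,T).
S: inherits non-unit rules of {S} → Td | VV | d.
T: inherits non-unit rules of {S, T} → Td | VV | d | dV | ggg.
V: inherits non-unit rules of {S, T, V} → Td | VS | VV | d | dV | dg | ggg.

S -> d | Td | VV; T -> d | Td | VV | dV | ggg; V -> d | Td | VS | VV | dV | dg | ggg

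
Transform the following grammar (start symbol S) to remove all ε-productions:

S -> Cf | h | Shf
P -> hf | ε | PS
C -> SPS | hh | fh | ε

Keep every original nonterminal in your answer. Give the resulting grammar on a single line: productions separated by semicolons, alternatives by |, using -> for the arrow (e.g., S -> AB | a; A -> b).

S -> f | h | Cf | Shf; C -> SS | fh | hh | SPS; P -> S | PS | hf

Nullable set: {C, P}.
S -> Cf: C nullable, giving Cf | f.
Drop C -> ε.
C -> SPS: P nullable, giving SPS | SS.
Drop P -> ε.
P -> PS: P nullable, giving PS | S.
Unchanged (no nullable symbols): S -> Shf; S -> h; C -> fh; C -> hh; P -> hf.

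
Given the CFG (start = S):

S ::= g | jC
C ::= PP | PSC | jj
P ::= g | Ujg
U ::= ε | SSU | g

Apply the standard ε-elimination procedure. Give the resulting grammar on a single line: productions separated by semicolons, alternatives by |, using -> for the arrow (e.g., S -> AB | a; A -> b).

Nullable set: {U}.
P -> Ujg: U nullable, giving Ujg | jg.
Drop U -> ε.
U -> SSU: U nullable, giving SS | SSU.
Unchanged (no nullable symbols): S -> g; S -> jC; C -> PP; C -> PSC; C -> jj; P -> g; U -> g.

S -> g | jC; C -> PP | jj | PSC; P -> g | jg | Ujg; U -> g | SS | SSU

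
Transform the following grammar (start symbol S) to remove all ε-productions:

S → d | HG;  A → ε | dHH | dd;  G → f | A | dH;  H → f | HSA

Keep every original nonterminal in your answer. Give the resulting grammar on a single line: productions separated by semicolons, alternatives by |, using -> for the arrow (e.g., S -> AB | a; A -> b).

Nullable set: {A, G}.
S -> HG: G nullable, giving H | HG.
Drop A -> ε.
G -> A: A nullable, giving A.
H -> HSA: A nullable, giving HS | HSA.
Unchanged (no nullable symbols): S -> d; A -> dHH; A -> dd; G -> dH; G -> f; H -> f.

S -> H | d | HG; A -> dd | dHH; G -> A | f | dH; H -> f | HS | HSA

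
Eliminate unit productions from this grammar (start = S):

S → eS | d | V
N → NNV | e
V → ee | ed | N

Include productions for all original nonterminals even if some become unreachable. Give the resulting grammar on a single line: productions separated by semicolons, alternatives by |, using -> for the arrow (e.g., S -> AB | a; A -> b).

Unit productions: S->V, V->N.
Unit pairs (A ⇒* B via units): (S,N), (S,V), (V,N).
S: inherits non-unit rules of {N, S, V} → NNV | d | e | eS | ed | ee.
N: inherits non-unit rules of {N} → NNV | e.
V: inherits non-unit rules of {N, V} → NNV | e | ed | ee.

S -> d | e | eS | ed | ee | NNV; N -> e | NNV; V -> e | ed | ee | NNV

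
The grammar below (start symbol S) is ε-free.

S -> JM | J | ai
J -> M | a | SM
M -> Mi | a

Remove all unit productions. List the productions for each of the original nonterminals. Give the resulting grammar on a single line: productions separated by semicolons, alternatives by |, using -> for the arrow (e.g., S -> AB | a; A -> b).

S -> a | JM | Mi | SM | ai; J -> a | Mi | SM; M -> a | Mi

Unit productions: J->M, S->J.
Unit pairs (A ⇒* B via units): (J,M), (S,J), (S,M).
S: inherits non-unit rules of {J, M, S} → JM | Mi | SM | a | ai.
J: inherits non-unit rules of {J, M} → Mi | SM | a.
M: inherits non-unit rules of {M} → Mi | a.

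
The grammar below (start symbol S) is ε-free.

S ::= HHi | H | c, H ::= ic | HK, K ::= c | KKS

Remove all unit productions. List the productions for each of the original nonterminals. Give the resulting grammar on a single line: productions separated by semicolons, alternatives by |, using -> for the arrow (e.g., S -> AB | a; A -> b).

S -> c | HK | ic | HHi; H -> HK | ic; K -> c | KKS

Unit productions: S->H.
Unit pairs (A ⇒* B via units): (S,H).
S: inherits non-unit rules of {H, S} → HHi | HK | c | ic.
H: inherits non-unit rules of {H} → HK | ic.
K: inherits non-unit rules of {K} → KKS | c.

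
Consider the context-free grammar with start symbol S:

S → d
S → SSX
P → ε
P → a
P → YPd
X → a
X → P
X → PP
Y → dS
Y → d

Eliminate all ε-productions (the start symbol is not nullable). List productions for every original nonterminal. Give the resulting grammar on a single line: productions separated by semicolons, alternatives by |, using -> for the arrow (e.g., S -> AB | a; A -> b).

S -> d | SS | SSX; P -> a | Yd | YPd; X -> P | a | PP; Y -> d | dS

Nullable set: {P, X}.
S -> SSX: X nullable, giving SS | SSX.
Drop P -> ε.
P -> YPd: P nullable, giving YPd | Yd.
X -> P: P nullable, giving P.
X -> PP: P, P nullable, giving P | PP.
Unchanged (no nullable symbols): S -> d; P -> a; X -> a; Y -> d; Y -> dS.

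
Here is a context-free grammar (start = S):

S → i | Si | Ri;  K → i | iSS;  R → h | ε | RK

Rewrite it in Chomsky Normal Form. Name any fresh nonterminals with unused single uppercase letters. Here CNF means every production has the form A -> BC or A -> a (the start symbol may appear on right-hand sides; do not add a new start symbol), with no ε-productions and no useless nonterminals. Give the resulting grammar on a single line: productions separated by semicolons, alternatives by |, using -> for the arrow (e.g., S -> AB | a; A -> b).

S -> i | RA | SA; A -> i; B -> SS; C -> SS; K -> i | AB; R -> h | i | AC | RK

Nullable: {R}; after ε-elimination: S -> i | Ri | Si; K -> i | iSS; R -> K | h | RK.
After unit-elimination: S -> i | Ri | Si; K -> i | iSS; R -> h | i | RK | iSS.
TERM: introduce A -> i and substitute in every rule of length ≥2.
BIN: K -> ASS becomes K -> AB, B -> SS; R -> ASS becomes R -> AC, C -> SS.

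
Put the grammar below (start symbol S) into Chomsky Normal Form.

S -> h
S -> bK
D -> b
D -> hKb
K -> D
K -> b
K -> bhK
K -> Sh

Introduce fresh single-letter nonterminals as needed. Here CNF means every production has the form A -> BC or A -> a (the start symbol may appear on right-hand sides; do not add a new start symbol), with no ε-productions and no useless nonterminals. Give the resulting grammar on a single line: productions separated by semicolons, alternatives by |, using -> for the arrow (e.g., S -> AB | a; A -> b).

S -> h | BK; A -> h; B -> b; E -> KB; F -> AK; K -> b | AE | BF | SA

No ε-productions.
After unit-elimination: S -> h | bK; D -> b | hKb; K -> b | Sh | bhK | hKb.
TERM: introduce B -> b, A -> h and substitute in every rule of length ≥2.
BIN: D -> AKB becomes D -> AC, C -> KB; K -> AKB becomes K -> AE, E -> KB; K -> BAK becomes K -> BF, F -> AK.
Drop unreachable/unproductive: D.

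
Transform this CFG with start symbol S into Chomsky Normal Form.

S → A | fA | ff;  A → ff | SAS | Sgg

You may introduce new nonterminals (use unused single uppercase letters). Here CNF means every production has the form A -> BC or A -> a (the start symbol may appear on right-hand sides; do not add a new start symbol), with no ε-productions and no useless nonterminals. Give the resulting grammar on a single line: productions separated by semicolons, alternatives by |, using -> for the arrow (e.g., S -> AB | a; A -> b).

S -> CA | CC | SF | SG; A -> CC | SD | SE; B -> g; C -> f; D -> AS; E -> BB; F -> AS; G -> BB

No ε-productions.
After unit-elimination: S -> fA | ff | SAS | Sgg; A -> ff | SAS | Sgg.
TERM: introduce C -> f, B -> g and substitute in every rule of length ≥2.
BIN: A -> SAS becomes A -> SD, D -> AS; A -> SBB becomes A -> SE, E -> BB; S -> SAS becomes S -> SF, F -> AS; S -> SBB becomes S -> SG, G -> BB.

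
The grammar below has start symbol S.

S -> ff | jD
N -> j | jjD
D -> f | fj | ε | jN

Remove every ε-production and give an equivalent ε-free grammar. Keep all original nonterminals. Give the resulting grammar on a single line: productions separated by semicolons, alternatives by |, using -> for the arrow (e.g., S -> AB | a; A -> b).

S -> j | ff | jD; D -> f | fj | jN; N -> j | jj | jjD

Nullable set: {D}.
S -> jD: D nullable, giving j | jD.
Drop D -> ε.
N -> jjD: D nullable, giving jj | jjD.
Unchanged (no nullable symbols): S -> ff; D -> f; D -> fj; D -> jN; N -> j.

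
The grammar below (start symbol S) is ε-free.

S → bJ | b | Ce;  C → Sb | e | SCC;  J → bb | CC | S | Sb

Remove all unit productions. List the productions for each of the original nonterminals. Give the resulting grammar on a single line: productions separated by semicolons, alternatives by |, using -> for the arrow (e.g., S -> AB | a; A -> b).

S -> b | Ce | bJ; C -> e | Sb | SCC; J -> b | CC | Ce | Sb | bJ | bb

Unit productions: J->S.
Unit pairs (A ⇒* B via units): (J,S).
S: inherits non-unit rules of {S} → Ce | b | bJ.
C: inherits non-unit rules of {C} → SCC | Sb | e.
J: inherits non-unit rules of {J, S} → CC | Ce | Sb | b | bJ | bb.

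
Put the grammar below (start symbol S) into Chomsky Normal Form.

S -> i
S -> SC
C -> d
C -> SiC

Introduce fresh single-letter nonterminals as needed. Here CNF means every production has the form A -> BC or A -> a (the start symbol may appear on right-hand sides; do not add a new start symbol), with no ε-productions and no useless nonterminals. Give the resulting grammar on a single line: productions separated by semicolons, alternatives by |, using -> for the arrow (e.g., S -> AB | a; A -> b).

No ε-productions.
No unit productions to eliminate.
TERM: introduce A -> i and substitute in every rule of length ≥2.
BIN: C -> SAC becomes C -> SB, B -> AC.

S -> i | SC; A -> i; B -> AC; C -> d | SB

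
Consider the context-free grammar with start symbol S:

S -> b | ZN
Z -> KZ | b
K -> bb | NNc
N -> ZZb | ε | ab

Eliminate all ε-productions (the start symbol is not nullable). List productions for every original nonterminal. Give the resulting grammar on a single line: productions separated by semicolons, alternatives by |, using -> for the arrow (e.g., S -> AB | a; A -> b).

Nullable set: {N}.
S -> ZN: N nullable, giving Z | ZN.
K -> NNc: N, N nullable, giving NNc | Nc | c.
Drop N -> ε.
Unchanged (no nullable symbols): S -> b; K -> bb; N -> ZZb; N -> ab; Z -> KZ; Z -> b.

S -> Z | b | ZN; K -> c | Nc | bb | NNc; N -> ab | ZZb; Z -> b | KZ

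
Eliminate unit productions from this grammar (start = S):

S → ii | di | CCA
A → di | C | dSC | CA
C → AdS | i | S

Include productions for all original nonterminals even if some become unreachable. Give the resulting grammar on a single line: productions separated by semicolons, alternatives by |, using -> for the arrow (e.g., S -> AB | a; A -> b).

Unit productions: A->C, C->S.
Unit pairs (A ⇒* B via units): (A,C), (A,S), (C,S).
S: inherits non-unit rules of {S} → CCA | di | ii.
A: inherits non-unit rules of {A, C, S} → AdS | CA | CCA | dSC | di | i | ii.
C: inherits non-unit rules of {C, S} → AdS | CCA | di | i | ii.

S -> di | ii | CCA; A -> i | CA | di | ii | AdS | CCA | dSC; C -> i | di | ii | AdS | CCA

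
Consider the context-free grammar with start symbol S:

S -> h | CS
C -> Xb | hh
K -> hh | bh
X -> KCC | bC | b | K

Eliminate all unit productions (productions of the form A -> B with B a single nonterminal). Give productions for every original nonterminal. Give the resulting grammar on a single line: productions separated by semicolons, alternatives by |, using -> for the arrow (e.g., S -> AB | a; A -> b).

Unit productions: X->K.
Unit pairs (A ⇒* B via units): (X,K).
S: inherits non-unit rules of {S} → CS | h.
C: inherits non-unit rules of {C} → Xb | hh.
K: inherits non-unit rules of {K} → bh | hh.
X: inherits non-unit rules of {K, X} → KCC | b | bC | bh | hh.

S -> h | CS; C -> Xb | hh; K -> bh | hh; X -> b | bC | bh | hh | KCC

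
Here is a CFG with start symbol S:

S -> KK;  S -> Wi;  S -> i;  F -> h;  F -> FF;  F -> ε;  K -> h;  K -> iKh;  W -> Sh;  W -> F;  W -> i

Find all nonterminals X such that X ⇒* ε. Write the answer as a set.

Directly nullable (have an ε-rule): {F}.
W is nullable via W -> F (every symbol on the right is already known nullable).
Not nullable: K, S — each has a terminal in every rule's right-hand side or depends on a non-nullable symbol.

{F, W}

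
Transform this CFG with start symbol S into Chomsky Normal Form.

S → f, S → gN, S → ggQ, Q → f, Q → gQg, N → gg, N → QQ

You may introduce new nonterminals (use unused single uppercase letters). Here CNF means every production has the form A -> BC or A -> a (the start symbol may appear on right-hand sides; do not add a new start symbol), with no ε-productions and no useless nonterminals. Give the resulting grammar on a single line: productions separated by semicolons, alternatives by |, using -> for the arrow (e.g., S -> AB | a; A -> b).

S -> f | AC | AN; A -> g; B -> QA; C -> AQ; N -> AA | QQ; Q -> f | AB

No ε-productions.
No unit productions to eliminate.
TERM: introduce A -> g and substitute in every rule of length ≥2.
BIN: Q -> AQA becomes Q -> AB, B -> QA; S -> AAQ becomes S -> AC, C -> AQ.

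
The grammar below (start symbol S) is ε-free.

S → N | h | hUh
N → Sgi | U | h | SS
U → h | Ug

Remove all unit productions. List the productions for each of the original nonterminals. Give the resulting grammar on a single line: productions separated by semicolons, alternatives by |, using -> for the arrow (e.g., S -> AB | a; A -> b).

Unit productions: N->U, S->N.
Unit pairs (A ⇒* B via units): (N,U), (S,N), (S,U).
S: inherits non-unit rules of {N, S, U} → SS | Sgi | Ug | h | hUh.
N: inherits non-unit rules of {N, U} → SS | Sgi | Ug | h.
U: inherits non-unit rules of {U} → Ug | h.

S -> h | SS | Ug | Sgi | hUh; N -> h | SS | Ug | Sgi; U -> h | Ug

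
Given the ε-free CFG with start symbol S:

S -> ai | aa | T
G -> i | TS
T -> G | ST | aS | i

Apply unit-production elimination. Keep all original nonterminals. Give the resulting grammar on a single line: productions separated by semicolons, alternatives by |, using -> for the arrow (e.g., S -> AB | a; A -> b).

S -> i | ST | TS | aS | aa | ai; G -> i | TS; T -> i | ST | TS | aS

Unit productions: S->T, T->G.
Unit pairs (A ⇒* B via units): (S,G), (S,T), (T,G).
S: inherits non-unit rules of {G, S, T} → ST | TS | aS | aa | ai | i.
G: inherits non-unit rules of {G} → TS | i.
T: inherits non-unit rules of {G, T} → ST | TS | aS | i.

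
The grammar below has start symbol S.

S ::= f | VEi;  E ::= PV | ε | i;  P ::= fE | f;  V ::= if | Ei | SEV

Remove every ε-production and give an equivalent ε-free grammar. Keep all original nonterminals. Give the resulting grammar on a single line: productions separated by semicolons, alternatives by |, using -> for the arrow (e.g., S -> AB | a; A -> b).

S -> f | Vi | VEi; E -> i | PV; P -> f | fE; V -> i | Ei | SV | if | SEV

Nullable set: {E}.
S -> VEi: E nullable, giving VEi | Vi.
Drop E -> ε.
P -> fE: E nullable, giving f | fE.
V -> Ei: E nullable, giving Ei | i.
V -> SEV: E nullable, giving SEV | SV.
Unchanged (no nullable symbols): S -> f; E -> PV; E -> i; P -> f; V -> if.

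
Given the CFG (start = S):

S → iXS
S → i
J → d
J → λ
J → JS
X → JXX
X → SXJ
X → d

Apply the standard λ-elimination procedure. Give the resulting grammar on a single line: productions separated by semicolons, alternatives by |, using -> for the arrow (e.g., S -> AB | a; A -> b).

S -> i | iXS; J -> S | d | JS; X -> d | SX | XX | JXX | SXJ

Nullable set: {J}.
Drop J -> λ.
J -> JS: J nullable, giving JS | S.
X -> JXX: J nullable, giving JXX | XX.
X -> SXJ: J nullable, giving SX | SXJ.
Unchanged (no nullable symbols): S -> i; S -> iXS; J -> d; X -> d.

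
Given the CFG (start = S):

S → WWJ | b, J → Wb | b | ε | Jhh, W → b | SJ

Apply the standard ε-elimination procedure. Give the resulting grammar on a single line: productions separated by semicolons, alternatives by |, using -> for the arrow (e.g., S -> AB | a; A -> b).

S -> b | WW | WWJ; J -> b | Wb | hh | Jhh; W -> S | b | SJ

Nullable set: {J}.
S -> WWJ: J nullable, giving WW | WWJ.
Drop J -> ε.
J -> Jhh: J nullable, giving Jhh | hh.
W -> SJ: J nullable, giving S | SJ.
Unchanged (no nullable symbols): S -> b; J -> Wb; J -> b; W -> b.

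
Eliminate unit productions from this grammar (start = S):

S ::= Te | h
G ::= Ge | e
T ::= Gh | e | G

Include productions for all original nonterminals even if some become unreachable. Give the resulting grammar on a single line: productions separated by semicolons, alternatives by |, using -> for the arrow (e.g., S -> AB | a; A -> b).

Unit productions: T->G.
Unit pairs (A ⇒* B via units): (T,G).
S: inherits non-unit rules of {S} → Te | h.
G: inherits non-unit rules of {G} → Ge | e.
T: inherits non-unit rules of {G, T} → Ge | Gh | e.

S -> h | Te; G -> e | Ge; T -> e | Ge | Gh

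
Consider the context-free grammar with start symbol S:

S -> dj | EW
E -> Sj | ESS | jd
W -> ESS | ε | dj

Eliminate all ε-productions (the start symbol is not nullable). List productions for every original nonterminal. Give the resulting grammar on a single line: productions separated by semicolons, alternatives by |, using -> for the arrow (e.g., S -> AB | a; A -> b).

Nullable set: {W}.
S -> EW: W nullable, giving E | EW.
Drop W -> ε.
Unchanged (no nullable symbols): S -> dj; E -> ESS; E -> Sj; E -> jd; W -> ESS; W -> dj.

S -> E | EW | dj; E -> Sj | jd | ESS; W -> dj | ESS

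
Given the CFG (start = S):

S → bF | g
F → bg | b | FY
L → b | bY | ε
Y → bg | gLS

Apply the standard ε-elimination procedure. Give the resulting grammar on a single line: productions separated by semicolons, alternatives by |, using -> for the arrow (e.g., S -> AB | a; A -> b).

Nullable set: {L}.
Drop L -> ε.
Y -> gLS: L nullable, giving gLS | gS.
Unchanged (no nullable symbols): S -> bF; S -> g; F -> FY; F -> b; F -> bg; L -> b; L -> bY; Y -> bg.

S -> g | bF; F -> b | FY | bg; L -> b | bY; Y -> bg | gS | gLS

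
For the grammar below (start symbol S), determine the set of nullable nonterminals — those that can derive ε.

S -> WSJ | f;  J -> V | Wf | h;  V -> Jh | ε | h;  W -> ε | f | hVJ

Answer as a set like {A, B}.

Directly nullable (have an ε-rule): {V, W}.
J is nullable via J -> V (every symbol on the right is already known nullable).
Not nullable: S — each has a terminal in every rule's right-hand side or depends on a non-nullable symbol.

{J, V, W}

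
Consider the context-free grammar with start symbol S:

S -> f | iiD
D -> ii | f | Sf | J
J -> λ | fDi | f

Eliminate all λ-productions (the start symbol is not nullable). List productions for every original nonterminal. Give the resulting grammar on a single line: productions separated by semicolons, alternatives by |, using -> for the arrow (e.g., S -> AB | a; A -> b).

S -> f | ii | iiD; D -> J | f | Sf | ii; J -> f | fi | fDi

Nullable set: {D, J}.
S -> iiD: D nullable, giving ii | iiD.
D -> J: J nullable, giving J.
Drop J -> λ.
J -> fDi: D nullable, giving fDi | fi.
Unchanged (no nullable symbols): S -> f; D -> Sf; D -> f; D -> ii; J -> f.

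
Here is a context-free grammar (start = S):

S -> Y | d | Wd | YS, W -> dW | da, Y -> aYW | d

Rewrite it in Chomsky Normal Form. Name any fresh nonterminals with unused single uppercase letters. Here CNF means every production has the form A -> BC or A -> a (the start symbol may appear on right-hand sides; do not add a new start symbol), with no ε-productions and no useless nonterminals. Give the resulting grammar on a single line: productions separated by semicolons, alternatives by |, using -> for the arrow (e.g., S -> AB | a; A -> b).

No ε-productions.
After unit-elimination: S -> d | Wd | YS | aYW; W -> dW | da; Y -> d | aYW.
TERM: introduce B -> a, A -> d and substitute in every rule of length ≥2.
BIN: S -> BYW becomes S -> BC, C -> YW; Y -> BYW becomes Y -> BD, D -> YW.

S -> d | BC | WA | YS; A -> d; B -> a; C -> YW; D -> YW; W -> AB | AW; Y -> d | BD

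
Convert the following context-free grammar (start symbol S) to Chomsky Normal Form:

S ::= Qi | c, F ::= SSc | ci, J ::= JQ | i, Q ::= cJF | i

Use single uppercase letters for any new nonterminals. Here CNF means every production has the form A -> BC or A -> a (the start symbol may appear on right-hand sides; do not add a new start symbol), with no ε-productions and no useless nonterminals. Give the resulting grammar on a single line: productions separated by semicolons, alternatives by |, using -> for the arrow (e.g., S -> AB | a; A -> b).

S -> c | QB; A -> c; B -> i; C -> SA; D -> JF; F -> AB | SC; J -> i | JQ; Q -> i | AD

No ε-productions.
No unit productions to eliminate.
TERM: introduce A -> c, B -> i and substitute in every rule of length ≥2.
BIN: F -> SSA becomes F -> SC, C -> SA; Q -> AJF becomes Q -> AD, D -> JF.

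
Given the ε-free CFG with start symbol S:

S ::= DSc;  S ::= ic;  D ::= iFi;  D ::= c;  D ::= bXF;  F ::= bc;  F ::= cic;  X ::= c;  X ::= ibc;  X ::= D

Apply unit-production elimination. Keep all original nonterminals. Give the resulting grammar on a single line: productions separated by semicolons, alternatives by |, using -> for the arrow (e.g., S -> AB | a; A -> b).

Unit productions: X->D.
Unit pairs (A ⇒* B via units): (X,D).
S: inherits non-unit rules of {S} → DSc | ic.
D: inherits non-unit rules of {D} → bXF | c | iFi.
F: inherits non-unit rules of {F} → bc | cic.
X: inherits non-unit rules of {D, X} → bXF | c | iFi | ibc.

S -> ic | DSc; D -> c | bXF | iFi; F -> bc | cic; X -> c | bXF | iFi | ibc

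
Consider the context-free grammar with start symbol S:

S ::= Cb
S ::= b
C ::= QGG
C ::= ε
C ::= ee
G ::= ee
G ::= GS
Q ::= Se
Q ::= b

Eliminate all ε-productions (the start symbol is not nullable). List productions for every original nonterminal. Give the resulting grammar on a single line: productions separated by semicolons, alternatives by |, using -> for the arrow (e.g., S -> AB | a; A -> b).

Nullable set: {C}.
S -> Cb: C nullable, giving Cb | b.
Drop C -> ε.
Unchanged (no nullable symbols): S -> b; C -> QGG; C -> ee; G -> GS; G -> ee; Q -> Se; Q -> b.

S -> b | Cb; C -> ee | QGG; G -> GS | ee; Q -> b | Se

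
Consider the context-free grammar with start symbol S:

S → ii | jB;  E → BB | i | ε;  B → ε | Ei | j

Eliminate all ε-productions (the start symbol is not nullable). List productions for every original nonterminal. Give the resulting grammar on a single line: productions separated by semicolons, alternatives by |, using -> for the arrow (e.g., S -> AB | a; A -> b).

S -> j | ii | jB; B -> i | j | Ei; E -> B | i | BB

Nullable set: {B, E}.
S -> jB: B nullable, giving j | jB.
Drop B -> ε.
B -> Ei: E nullable, giving Ei | i.
Drop E -> ε.
E -> BB: B, B nullable, giving B | BB.
Unchanged (no nullable symbols): S -> ii; B -> j; E -> i.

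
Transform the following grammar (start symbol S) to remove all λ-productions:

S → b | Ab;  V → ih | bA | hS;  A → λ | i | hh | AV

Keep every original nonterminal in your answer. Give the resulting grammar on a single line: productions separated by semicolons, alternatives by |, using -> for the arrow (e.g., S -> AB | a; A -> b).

S -> b | Ab; A -> V | i | AV | hh; V -> b | bA | hS | ih

Nullable set: {A}.
S -> Ab: A nullable, giving Ab | b.
Drop A -> λ.
A -> AV: A nullable, giving AV | V.
V -> bA: A nullable, giving b | bA.
Unchanged (no nullable symbols): S -> b; A -> hh; A -> i; V -> hS; V -> ih.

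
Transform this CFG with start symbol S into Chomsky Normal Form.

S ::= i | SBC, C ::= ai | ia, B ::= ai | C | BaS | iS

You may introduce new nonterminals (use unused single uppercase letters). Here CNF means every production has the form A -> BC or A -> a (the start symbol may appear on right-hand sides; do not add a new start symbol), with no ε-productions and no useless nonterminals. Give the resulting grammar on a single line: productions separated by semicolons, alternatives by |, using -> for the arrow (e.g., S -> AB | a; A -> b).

S -> i | SF; A -> a; B -> AD | BE | DA | DS; C -> AD | DA; D -> i; E -> AS; F -> BC

No ε-productions.
After unit-elimination: S -> i | SBC; B -> ai | iS | ia | BaS; C -> ai | ia.
TERM: introduce A -> a, D -> i and substitute in every rule of length ≥2.
BIN: B -> BAS becomes B -> BE, E -> AS; S -> SBC becomes S -> SF, F -> BC.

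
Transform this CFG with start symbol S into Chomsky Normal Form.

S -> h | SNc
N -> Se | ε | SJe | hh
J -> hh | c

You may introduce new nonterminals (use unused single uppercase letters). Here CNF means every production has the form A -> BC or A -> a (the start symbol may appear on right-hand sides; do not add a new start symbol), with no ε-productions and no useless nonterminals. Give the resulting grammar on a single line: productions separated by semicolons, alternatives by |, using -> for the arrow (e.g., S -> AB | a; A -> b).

S -> h | SC | SE; A -> h; B -> e; C -> c; D -> JB; E -> NC; J -> c | AA; N -> AA | SB | SD

Nullable: {N}; after ε-elimination: S -> h | Sc | SNc; J -> c | hh; N -> Se | hh | SJe.
No unit productions to eliminate.
TERM: introduce C -> c, B -> e, A -> h and substitute in every rule of length ≥2.
BIN: N -> SJB becomes N -> SD, D -> JB; S -> SNC becomes S -> SE, E -> NC.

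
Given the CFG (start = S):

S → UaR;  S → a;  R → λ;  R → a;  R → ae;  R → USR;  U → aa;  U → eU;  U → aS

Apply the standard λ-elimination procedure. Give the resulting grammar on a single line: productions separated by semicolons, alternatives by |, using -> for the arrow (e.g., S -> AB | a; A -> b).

Nullable set: {R}.
S -> UaR: R nullable, giving Ua | UaR.
Drop R -> λ.
R -> USR: R nullable, giving US | USR.
Unchanged (no nullable symbols): S -> a; R -> a; R -> ae; U -> aS; U -> aa; U -> eU.

S -> a | Ua | UaR; R -> a | US | ae | USR; U -> aS | aa | eU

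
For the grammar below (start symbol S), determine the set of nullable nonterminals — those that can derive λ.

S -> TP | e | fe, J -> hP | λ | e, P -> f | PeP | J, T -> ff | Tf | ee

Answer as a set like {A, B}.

Directly nullable (have an ε-rule): {J}.
P is nullable via P -> J (every symbol on the right is already known nullable).
Not nullable: S, T — each has a terminal in every rule's right-hand side or depends on a non-nullable symbol.

{J, P}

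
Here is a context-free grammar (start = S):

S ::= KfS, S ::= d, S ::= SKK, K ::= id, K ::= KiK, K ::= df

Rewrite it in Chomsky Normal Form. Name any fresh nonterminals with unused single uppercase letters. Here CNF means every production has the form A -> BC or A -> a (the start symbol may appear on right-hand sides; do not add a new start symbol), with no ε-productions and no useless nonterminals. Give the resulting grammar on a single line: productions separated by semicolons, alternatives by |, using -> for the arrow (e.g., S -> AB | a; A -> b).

S -> d | KE | SF; A -> i; B -> d; C -> f; D -> AK; E -> CS; F -> KK; K -> AB | BC | KD

No ε-productions.
No unit productions to eliminate.
TERM: introduce B -> d, C -> f, A -> i and substitute in every rule of length ≥2.
BIN: K -> KAK becomes K -> KD, D -> AK; S -> KCS becomes S -> KE, E -> CS; S -> SKK becomes S -> SF, F -> KK.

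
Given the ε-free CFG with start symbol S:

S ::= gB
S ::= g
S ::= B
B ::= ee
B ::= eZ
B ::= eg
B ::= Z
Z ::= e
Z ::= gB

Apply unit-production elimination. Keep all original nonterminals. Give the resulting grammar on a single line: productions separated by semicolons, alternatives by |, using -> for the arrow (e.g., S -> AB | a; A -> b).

Unit productions: B->Z, S->B.
Unit pairs (A ⇒* B via units): (B,Z), (S,B), (S,Z).
S: inherits non-unit rules of {B, S, Z} → e | eZ | ee | eg | g | gB.
B: inherits non-unit rules of {B, Z} → e | eZ | ee | eg | gB.
Z: inherits non-unit rules of {Z} → e | gB.

S -> e | g | eZ | ee | eg | gB; B -> e | eZ | ee | eg | gB; Z -> e | gB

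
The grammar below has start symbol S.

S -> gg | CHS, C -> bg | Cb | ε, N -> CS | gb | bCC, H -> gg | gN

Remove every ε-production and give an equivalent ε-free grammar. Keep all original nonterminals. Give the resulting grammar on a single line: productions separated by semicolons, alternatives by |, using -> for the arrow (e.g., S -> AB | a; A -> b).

S -> HS | gg | CHS; C -> b | Cb | bg; H -> gN | gg; N -> S | b | CS | bC | gb | bCC

Nullable set: {C}.
S -> CHS: C nullable, giving CHS | HS.
Drop C -> ε.
C -> Cb: C nullable, giving Cb | b.
N -> CS: C nullable, giving CS | S.
N -> bCC: C, C nullable, giving b | bC | bCC.
Unchanged (no nullable symbols): S -> gg; C -> bg; H -> gN; H -> gg; N -> gb.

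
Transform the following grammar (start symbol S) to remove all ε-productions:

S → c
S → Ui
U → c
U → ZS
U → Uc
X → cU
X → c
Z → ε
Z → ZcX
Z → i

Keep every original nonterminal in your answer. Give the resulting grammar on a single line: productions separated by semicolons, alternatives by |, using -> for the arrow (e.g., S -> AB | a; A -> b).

S -> c | Ui; U -> S | c | Uc | ZS; X -> c | cU; Z -> i | cX | ZcX

Nullable set: {Z}.
U -> ZS: Z nullable, giving S | ZS.
Drop Z -> ε.
Z -> ZcX: Z nullable, giving ZcX | cX.
Unchanged (no nullable symbols): S -> Ui; S -> c; U -> Uc; U -> c; X -> c; X -> cU; Z -> i.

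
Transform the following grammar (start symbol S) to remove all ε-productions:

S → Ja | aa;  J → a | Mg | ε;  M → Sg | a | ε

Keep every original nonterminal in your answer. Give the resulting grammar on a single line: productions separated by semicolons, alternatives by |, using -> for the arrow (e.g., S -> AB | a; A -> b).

Nullable set: {J, M}.
S -> Ja: J nullable, giving Ja | a.
Drop J -> ε.
J -> Mg: M nullable, giving Mg | g.
Drop M -> ε.
Unchanged (no nullable symbols): S -> aa; J -> a; M -> Sg; M -> a.

S -> a | Ja | aa; J -> a | g | Mg; M -> a | Sg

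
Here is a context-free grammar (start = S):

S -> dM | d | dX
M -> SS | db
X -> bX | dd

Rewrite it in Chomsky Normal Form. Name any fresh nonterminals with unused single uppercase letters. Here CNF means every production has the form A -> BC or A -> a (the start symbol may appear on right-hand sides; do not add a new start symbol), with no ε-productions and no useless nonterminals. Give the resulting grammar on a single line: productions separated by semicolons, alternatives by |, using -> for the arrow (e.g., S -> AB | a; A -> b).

S -> d | AM | AX; A -> d; B -> b; M -> AB | SS; X -> AA | BX

No ε-productions.
No unit productions to eliminate.
TERM: introduce B -> b, A -> d and substitute in every rule of length ≥2.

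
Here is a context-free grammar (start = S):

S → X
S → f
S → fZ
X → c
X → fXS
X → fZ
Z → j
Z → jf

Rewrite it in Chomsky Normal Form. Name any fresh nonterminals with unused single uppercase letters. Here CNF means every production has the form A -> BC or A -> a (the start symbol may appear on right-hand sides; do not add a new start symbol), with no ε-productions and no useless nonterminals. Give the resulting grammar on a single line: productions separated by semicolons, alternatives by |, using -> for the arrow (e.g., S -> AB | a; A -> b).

S -> c | f | AC | AZ; A -> f; B -> j; C -> XS; D -> XS; X -> c | AD | AZ; Z -> j | BA

No ε-productions.
After unit-elimination: S -> c | f | fZ | fXS; X -> c | fZ | fXS; Z -> j | jf.
TERM: introduce A -> f, B -> j and substitute in every rule of length ≥2.
BIN: S -> AXS becomes S -> AC, C -> XS; X -> AXS becomes X -> AD, D -> XS.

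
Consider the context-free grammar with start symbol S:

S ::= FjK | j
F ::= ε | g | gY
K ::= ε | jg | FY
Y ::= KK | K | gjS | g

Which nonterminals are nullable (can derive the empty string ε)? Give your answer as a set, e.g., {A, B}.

{F, K, Y}

Directly nullable (have an ε-rule): {F, K}.
Y is nullable via Y -> K (every symbol on the right is already known nullable).
Not nullable: S — each has a terminal in every rule's right-hand side or depends on a non-nullable symbol.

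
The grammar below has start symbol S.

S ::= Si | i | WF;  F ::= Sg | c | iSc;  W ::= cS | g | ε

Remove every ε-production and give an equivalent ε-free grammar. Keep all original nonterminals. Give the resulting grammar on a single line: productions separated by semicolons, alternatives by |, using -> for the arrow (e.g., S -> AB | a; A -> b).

S -> F | i | Si | WF; F -> c | Sg | iSc; W -> g | cS

Nullable set: {W}.
S -> WF: W nullable, giving F | WF.
Drop W -> ε.
Unchanged (no nullable symbols): S -> Si; S -> i; F -> Sg; F -> c; F -> iSc; W -> cS; W -> g.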